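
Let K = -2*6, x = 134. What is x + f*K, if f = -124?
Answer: 1622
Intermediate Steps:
K = -12
x + f*K = 134 - 124*(-12) = 134 + 1488 = 1622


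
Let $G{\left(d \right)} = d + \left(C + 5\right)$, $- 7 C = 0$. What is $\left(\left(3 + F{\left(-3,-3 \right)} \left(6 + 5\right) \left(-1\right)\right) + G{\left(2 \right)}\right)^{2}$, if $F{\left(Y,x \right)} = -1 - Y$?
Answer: $144$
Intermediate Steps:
$C = 0$ ($C = \left(- \frac{1}{7}\right) 0 = 0$)
$G{\left(d \right)} = 5 + d$ ($G{\left(d \right)} = d + \left(0 + 5\right) = d + 5 = 5 + d$)
$\left(\left(3 + F{\left(-3,-3 \right)} \left(6 + 5\right) \left(-1\right)\right) + G{\left(2 \right)}\right)^{2} = \left(\left(3 + \left(-1 - -3\right) \left(6 + 5\right) \left(-1\right)\right) + \left(5 + 2\right)\right)^{2} = \left(\left(3 + \left(-1 + 3\right) 11 \left(-1\right)\right) + 7\right)^{2} = \left(\left(3 + 2 \cdot 11 \left(-1\right)\right) + 7\right)^{2} = \left(\left(3 + 22 \left(-1\right)\right) + 7\right)^{2} = \left(\left(3 - 22\right) + 7\right)^{2} = \left(-19 + 7\right)^{2} = \left(-12\right)^{2} = 144$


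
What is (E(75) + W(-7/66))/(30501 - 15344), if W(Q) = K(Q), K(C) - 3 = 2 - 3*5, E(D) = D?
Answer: 65/15157 ≈ 0.0042884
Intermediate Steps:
K(C) = -10 (K(C) = 3 + (2 - 3*5) = 3 + (2 - 15) = 3 - 13 = -10)
W(Q) = -10
(E(75) + W(-7/66))/(30501 - 15344) = (75 - 10)/(30501 - 15344) = 65/15157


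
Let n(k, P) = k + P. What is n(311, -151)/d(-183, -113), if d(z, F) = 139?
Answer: 160/139 ≈ 1.1511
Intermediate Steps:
n(k, P) = P + k
n(311, -151)/d(-183, -113) = (-151 + 311)/139 = 160*(1/139) = 160/139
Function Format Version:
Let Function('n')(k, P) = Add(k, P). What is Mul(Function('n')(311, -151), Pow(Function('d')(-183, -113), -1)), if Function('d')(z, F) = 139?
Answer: Rational(160, 139) ≈ 1.1511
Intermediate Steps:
Function('n')(k, P) = Add(P, k)
Mul(Function('n')(311, -151), Pow(Function('d')(-183, -113), -1)) = Mul(Add(-151, 311), Pow(139, -1)) = Mul(160, Rational(1, 139)) = Rational(160, 139)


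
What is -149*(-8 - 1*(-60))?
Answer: -7748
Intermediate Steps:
-149*(-8 - 1*(-60)) = -149*(-8 + 60) = -149*52 = -7748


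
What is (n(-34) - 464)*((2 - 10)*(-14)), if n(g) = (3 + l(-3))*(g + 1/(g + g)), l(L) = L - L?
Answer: -1077748/17 ≈ -63397.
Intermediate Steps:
l(L) = 0
n(g) = 3*g + 3/(2*g) (n(g) = (3 + 0)*(g + 1/(g + g)) = 3*(g + 1/(2*g)) = 3*g + 3/(2*g))
(n(-34) - 464)*((2 - 10)*(-14)) = ((3*(-34) + (3/2)/(-34)) - 464)*((2 - 10)*(-14)) = ((-102 + (3/2)*(-1/34)) - 464)*(-8*(-14)) = ((-102 - 3/68) - 464)*112 = (-6939/68 - 464)*112 = -38491/68*112 = -1077748/17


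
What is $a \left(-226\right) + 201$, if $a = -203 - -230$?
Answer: $-5901$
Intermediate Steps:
$a = 27$ ($a = -203 + 230 = 27$)
$a \left(-226\right) + 201 = 27 \left(-226\right) + 201 = -6102 + 201 = -5901$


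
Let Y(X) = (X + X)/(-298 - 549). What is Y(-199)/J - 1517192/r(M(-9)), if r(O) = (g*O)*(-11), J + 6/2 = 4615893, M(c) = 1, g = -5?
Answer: -53924573632577/1954829415 ≈ -27585.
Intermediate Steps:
J = 4615890 (J = -3 + 4615893 = 4615890)
r(O) = 55*O (r(O) = -5*O*(-11) = 55*O)
Y(X) = -2*X/847 (Y(X) = (2*X)/(-847) = (2*X)*(-1/847) = -2*X/847)
Y(-199)/J - 1517192/r(M(-9)) = -2/847*(-199)/4615890 - 1517192/(55*1) = (398/847)*(1/4615890) - 1517192/55 = 199/1954829415 - 1517192*1/55 = 199/1954829415 - 1517192/55 = -53924573632577/1954829415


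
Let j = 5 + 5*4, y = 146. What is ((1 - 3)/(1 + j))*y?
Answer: -146/13 ≈ -11.231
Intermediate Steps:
j = 25 (j = 5 + 20 = 25)
((1 - 3)/(1 + j))*y = ((1 - 3)/(1 + 25))*146 = -2/26*146 = -2*1/26*146 = -1/13*146 = -146/13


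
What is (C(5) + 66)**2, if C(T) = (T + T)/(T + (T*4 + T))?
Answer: 39601/9 ≈ 4400.1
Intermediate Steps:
C(T) = 1/3 (C(T) = (2*T)/(T + (4*T + T)) = (2*T)/(T + 5*T) = (2*T)/((6*T)) = (2*T)*(1/(6*T)) = 1/3)
(C(5) + 66)**2 = (1/3 + 66)**2 = (199/3)**2 = 39601/9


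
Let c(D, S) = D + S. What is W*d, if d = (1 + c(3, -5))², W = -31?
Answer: -31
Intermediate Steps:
d = 1 (d = (1 + (3 - 5))² = (1 - 2)² = (-1)² = 1)
W*d = -31*1 = -31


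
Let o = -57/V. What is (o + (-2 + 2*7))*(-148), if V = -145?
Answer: -265956/145 ≈ -1834.2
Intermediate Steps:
o = 57/145 (o = -57/(-145) = -57*(-1/145) = 57/145 ≈ 0.39310)
(o + (-2 + 2*7))*(-148) = (57/145 + (-2 + 2*7))*(-148) = (57/145 + (-2 + 14))*(-148) = (57/145 + 12)*(-148) = (1797/145)*(-148) = -265956/145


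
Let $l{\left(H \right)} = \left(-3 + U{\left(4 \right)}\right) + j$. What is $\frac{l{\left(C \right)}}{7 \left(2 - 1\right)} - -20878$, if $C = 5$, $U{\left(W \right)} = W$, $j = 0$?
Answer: $\frac{146147}{7} \approx 20878.0$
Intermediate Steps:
$l{\left(H \right)} = 1$ ($l{\left(H \right)} = \left(-3 + 4\right) + 0 = 1 + 0 = 1$)
$\frac{l{\left(C \right)}}{7 \left(2 - 1\right)} - -20878 = 1 \frac{1}{7 \left(2 - 1\right)} - -20878 = 1 \frac{1}{7 \cdot 1} + 20878 = 1 \cdot \frac{1}{7} + 20878 = \frac{1}{7} + 20878 = \frac{146147}{7}$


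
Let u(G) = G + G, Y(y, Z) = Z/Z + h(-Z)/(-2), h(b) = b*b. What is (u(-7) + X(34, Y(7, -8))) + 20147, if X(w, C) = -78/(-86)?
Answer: 865758/43 ≈ 20134.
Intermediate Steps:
h(b) = b²
Y(y, Z) = 1 - Z²/2 (Y(y, Z) = Z/Z + (-Z)²/(-2) = 1 + Z²*(-½) = 1 - Z²/2)
X(w, C) = 39/43 (X(w, C) = -78*(-1/86) = 39/43)
u(G) = 2*G
(u(-7) + X(34, Y(7, -8))) + 20147 = (2*(-7) + 39/43) + 20147 = (-14 + 39/43) + 20147 = -563/43 + 20147 = 865758/43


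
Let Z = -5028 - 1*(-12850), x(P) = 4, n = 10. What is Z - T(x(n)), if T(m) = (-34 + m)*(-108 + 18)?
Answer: 5122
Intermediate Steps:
T(m) = 3060 - 90*m (T(m) = (-34 + m)*(-90) = 3060 - 90*m)
Z = 7822 (Z = -5028 + 12850 = 7822)
Z - T(x(n)) = 7822 - (3060 - 90*4) = 7822 - (3060 - 360) = 7822 - 1*2700 = 7822 - 2700 = 5122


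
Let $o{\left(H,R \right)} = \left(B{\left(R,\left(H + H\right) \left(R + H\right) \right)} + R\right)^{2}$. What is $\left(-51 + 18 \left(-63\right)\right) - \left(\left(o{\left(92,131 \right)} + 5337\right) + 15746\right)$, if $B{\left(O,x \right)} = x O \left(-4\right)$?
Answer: $-462277391428037$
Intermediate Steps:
$B{\left(O,x \right)} = - 4 O x$ ($B{\left(O,x \right)} = O x \left(-4\right) = - 4 O x$)
$o{\left(H,R \right)} = \left(R - 8 H R \left(H + R\right)\right)^{2}$ ($o{\left(H,R \right)} = \left(- 4 R \left(H + H\right) \left(R + H\right) + R\right)^{2} = \left(- 4 R 2 H \left(H + R\right) + R\right)^{2} = \left(- 8 H R \left(H + R\right) + R\right)^{2} = \left(R - 8 H R \left(H + R\right)\right)^{2}$)
$\left(-51 + 18 \left(-63\right)\right) - \left(\left(o{\left(92,131 \right)} + 5337\right) + 15746\right) = \left(-51 + 18 \left(-63\right)\right) - \left(\left(131^{2} \left(-1 + 8 \cdot 92 \left(92 + 131\right)\right)^{2} + 5337\right) + 15746\right) = \left(-51 - 1134\right) - \left(\left(17161 \left(-1 + 8 \cdot 92 \cdot 223\right)^{2} + 5337\right) + 15746\right) = -1185 - \left(\left(17161 \left(-1 + 164128\right)^{2} + 5337\right) + 15746\right) = -1185 - \left(\left(17161 \cdot 164127^{2} + 5337\right) + 15746\right) = -1185 - \left(\left(17161 \cdot 26937672129 + 5337\right) + 15746\right) = -1185 - \left(\left(462277391405769 + 5337\right) + 15746\right) = -1185 - \left(462277391411106 + 15746\right) = -1185 - 462277391426852 = -462277391428037$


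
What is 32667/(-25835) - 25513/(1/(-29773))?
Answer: 19624228480748/25835 ≈ 7.5960e+8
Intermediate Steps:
32667/(-25835) - 25513/(1/(-29773)) = 32667*(-1/25835) - 25513/(-1/29773) = -32667/25835 - 25513*(-29773) = -32667/25835 + 759598549 = 19624228480748/25835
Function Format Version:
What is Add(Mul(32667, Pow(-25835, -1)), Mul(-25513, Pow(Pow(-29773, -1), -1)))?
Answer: Rational(19624228480748, 25835) ≈ 7.5960e+8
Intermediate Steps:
Add(Mul(32667, Pow(-25835, -1)), Mul(-25513, Pow(Pow(-29773, -1), -1))) = Add(Mul(32667, Rational(-1, 25835)), Mul(-25513, Pow(Rational(-1, 29773), -1))) = Add(Rational(-32667, 25835), Mul(-25513, -29773)) = Add(Rational(-32667, 25835), 759598549) = Rational(19624228480748, 25835)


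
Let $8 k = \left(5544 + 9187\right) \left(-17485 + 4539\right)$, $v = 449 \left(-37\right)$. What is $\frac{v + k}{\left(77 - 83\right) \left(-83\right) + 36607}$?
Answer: $- \frac{19084043}{29684} \approx -642.91$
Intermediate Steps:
$v = -16613$
$k = - \frac{95353763}{4}$ ($k = \frac{\left(5544 + 9187\right) \left(-17485 + 4539\right)}{8} = \frac{14731 \left(-12946\right)}{8} = \frac{1}{8} \left(-190707526\right) = - \frac{95353763}{4} \approx -2.3838 \cdot 10^{7}$)
$\frac{v + k}{\left(77 - 83\right) \left(-83\right) + 36607} = \frac{-16613 - \frac{95353763}{4}}{\left(77 - 83\right) \left(-83\right) + 36607} = - \frac{95420215}{4 \left(\left(-6\right) \left(-83\right) + 36607\right)} = - \frac{95420215}{4 \left(498 + 36607\right)} = - \frac{95420215}{4 \cdot 37105} = \left(- \frac{95420215}{4}\right) \frac{1}{37105} = - \frac{19084043}{29684}$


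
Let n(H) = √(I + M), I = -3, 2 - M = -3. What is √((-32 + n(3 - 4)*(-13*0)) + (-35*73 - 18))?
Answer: I*√2605 ≈ 51.039*I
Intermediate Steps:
M = 5 (M = 2 - 1*(-3) = 2 + 3 = 5)
n(H) = √2 (n(H) = √(-3 + 5) = √2)
√((-32 + n(3 - 4)*(-13*0)) + (-35*73 - 18)) = √((-32 + √2*(-13*0)) + (-35*73 - 18)) = √((-32 + √2*0) + (-2555 - 18)) = √((-32 + 0) - 2573) = √(-32 - 2573) = √(-2605) = I*√2605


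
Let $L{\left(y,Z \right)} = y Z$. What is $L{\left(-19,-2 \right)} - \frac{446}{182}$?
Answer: $\frac{3235}{91} \approx 35.549$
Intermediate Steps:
$L{\left(y,Z \right)} = Z y$
$L{\left(-19,-2 \right)} - \frac{446}{182} = \left(-2\right) \left(-19\right) - \frac{446}{182} = 38 - 446 \cdot \frac{1}{182} = 38 - \frac{223}{91} = \frac{3235}{91}$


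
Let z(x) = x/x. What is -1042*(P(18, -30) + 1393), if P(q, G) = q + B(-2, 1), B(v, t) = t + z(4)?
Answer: -1472346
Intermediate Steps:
z(x) = 1
B(v, t) = 1 + t (B(v, t) = t + 1 = 1 + t)
P(q, G) = 2 + q (P(q, G) = q + (1 + 1) = q + 2 = 2 + q)
-1042*(P(18, -30) + 1393) = -1042*((2 + 18) + 1393) = -1042*(20 + 1393) = -1042*1413 = -1472346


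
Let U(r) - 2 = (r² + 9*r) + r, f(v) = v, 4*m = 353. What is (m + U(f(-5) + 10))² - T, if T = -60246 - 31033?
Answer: 1897385/16 ≈ 1.1859e+5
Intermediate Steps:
m = 353/4 (m = (¼)*353 = 353/4 ≈ 88.250)
T = -91279
U(r) = 2 + r² + 10*r (U(r) = 2 + ((r² + 9*r) + r) = 2 + (r² + 10*r) = 2 + r² + 10*r)
(m + U(f(-5) + 10))² - T = (353/4 + (2 + (-5 + 10)² + 10*(-5 + 10)))² - 1*(-91279) = (353/4 + (2 + 5² + 10*5))² + 91279 = (353/4 + (2 + 25 + 50))² + 91279 = (353/4 + 77)² + 91279 = (661/4)² + 91279 = 436921/16 + 91279 = 1897385/16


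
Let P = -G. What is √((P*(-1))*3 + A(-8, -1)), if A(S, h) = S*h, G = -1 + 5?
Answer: 2*√5 ≈ 4.4721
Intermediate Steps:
G = 4
P = -4 (P = -1*4 = -4)
√((P*(-1))*3 + A(-8, -1)) = √(-4*(-1)*3 - 8*(-1)) = √(4*3 + 8) = √(12 + 8) = √20 = 2*√5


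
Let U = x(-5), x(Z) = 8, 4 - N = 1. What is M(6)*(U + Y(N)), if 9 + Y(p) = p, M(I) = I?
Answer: 12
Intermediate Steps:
N = 3 (N = 4 - 1*1 = 4 - 1 = 3)
Y(p) = -9 + p
U = 8
M(6)*(U + Y(N)) = 6*(8 + (-9 + 3)) = 6*(8 - 6) = 6*2 = 12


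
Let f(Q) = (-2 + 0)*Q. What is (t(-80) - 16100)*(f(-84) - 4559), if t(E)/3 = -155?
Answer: 72736915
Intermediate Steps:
f(Q) = -2*Q
t(E) = -465 (t(E) = 3*(-155) = -465)
(t(-80) - 16100)*(f(-84) - 4559) = (-465 - 16100)*(-2*(-84) - 4559) = -16565*(168 - 4559) = -16565*(-4391) = 72736915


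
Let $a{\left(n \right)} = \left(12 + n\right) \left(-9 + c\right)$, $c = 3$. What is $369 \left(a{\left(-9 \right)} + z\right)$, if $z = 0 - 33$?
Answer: $-18819$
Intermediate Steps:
$z = -33$ ($z = 0 - 33 = -33$)
$a{\left(n \right)} = -72 - 6 n$ ($a{\left(n \right)} = \left(12 + n\right) \left(-9 + 3\right) = \left(12 + n\right) \left(-6\right) = -72 - 6 n$)
$369 \left(a{\left(-9 \right)} + z\right) = 369 \left(\left(-72 - -54\right) - 33\right) = 369 \left(\left(-72 + 54\right) - 33\right) = 369 \left(-18 - 33\right) = 369 \left(-51\right) = -18819$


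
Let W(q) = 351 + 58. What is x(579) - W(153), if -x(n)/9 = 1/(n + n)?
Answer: -157877/386 ≈ -409.01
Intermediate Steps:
W(q) = 409
x(n) = -9/(2*n) (x(n) = -9/(n + n) = -9*1/(2*n) = -9/(2*n))
x(579) - W(153) = -9/2/579 - 1*409 = -9/2*1/579 - 409 = -3/386 - 409 = -157877/386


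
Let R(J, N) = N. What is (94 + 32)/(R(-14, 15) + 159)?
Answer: 21/29 ≈ 0.72414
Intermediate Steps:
(94 + 32)/(R(-14, 15) + 159) = (94 + 32)/(15 + 159) = 126/174 = 126*(1/174) = 21/29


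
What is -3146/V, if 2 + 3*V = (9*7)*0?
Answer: 4719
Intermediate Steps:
V = -⅔ (V = -⅔ + ((9*7)*0)/3 = -⅔ + (63*0)/3 = -⅔ + (⅓)*0 = -⅔ + 0 = -⅔ ≈ -0.66667)
-3146/V = -3146/(-⅔) = -3146*(-3/2) = 4719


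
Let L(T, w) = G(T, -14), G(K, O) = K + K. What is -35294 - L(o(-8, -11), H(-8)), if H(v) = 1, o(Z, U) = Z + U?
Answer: -35256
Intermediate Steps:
o(Z, U) = U + Z
G(K, O) = 2*K
L(T, w) = 2*T
-35294 - L(o(-8, -11), H(-8)) = -35294 - 2*(-11 - 8) = -35294 - 2*(-19) = -35294 - 1*(-38) = -35294 + 38 = -35256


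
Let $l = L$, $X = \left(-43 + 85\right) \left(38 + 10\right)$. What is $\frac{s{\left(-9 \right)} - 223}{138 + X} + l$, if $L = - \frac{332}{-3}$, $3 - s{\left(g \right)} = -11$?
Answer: $\frac{79389}{718} \approx 110.57$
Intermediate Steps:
$s{\left(g \right)} = 14$ ($s{\left(g \right)} = 3 - -11 = 3 + 11 = 14$)
$X = 2016$ ($X = 42 \cdot 48 = 2016$)
$L = \frac{332}{3}$ ($L = \left(-332\right) \left(- \frac{1}{3}\right) = \frac{332}{3} \approx 110.67$)
$l = \frac{332}{3} \approx 110.67$
$\frac{s{\left(-9 \right)} - 223}{138 + X} + l = \frac{14 - 223}{138 + 2016} + \frac{332}{3} = - \frac{209}{2154} + \frac{332}{3} = \frac{79389}{718}$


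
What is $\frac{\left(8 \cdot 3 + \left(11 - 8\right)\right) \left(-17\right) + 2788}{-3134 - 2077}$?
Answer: $- \frac{2329}{5211} \approx -0.44694$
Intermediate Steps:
$\frac{\left(8 \cdot 3 + \left(11 - 8\right)\right) \left(-17\right) + 2788}{-3134 - 2077} = \frac{\left(24 + \left(11 - 8\right)\right) \left(-17\right) + 2788}{-5211} = \left(\left(24 + 3\right) \left(-17\right) + 2788\right) \left(- \frac{1}{5211}\right) = \left(27 \left(-17\right) + 2788\right) \left(- \frac{1}{5211}\right) = \left(-459 + 2788\right) \left(- \frac{1}{5211}\right) = 2329 \left(- \frac{1}{5211}\right) = - \frac{2329}{5211}$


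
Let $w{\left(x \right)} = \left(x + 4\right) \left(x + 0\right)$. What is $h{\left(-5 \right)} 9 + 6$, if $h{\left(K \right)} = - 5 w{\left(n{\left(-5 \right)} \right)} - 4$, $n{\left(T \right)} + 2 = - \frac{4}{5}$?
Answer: $\frac{606}{5} \approx 121.2$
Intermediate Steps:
$n{\left(T \right)} = - \frac{14}{5}$ ($n{\left(T \right)} = -2 - \frac{4}{5} = - \frac{14}{5}$)
$w{\left(x \right)} = x \left(4 + x\right)$ ($w{\left(x \right)} = \left(4 + x\right) x = x \left(4 + x\right)$)
$h{\left(K \right)} = \frac{64}{5}$ ($h{\left(K \right)} = - 5 \left(- \frac{14 \left(4 - \frac{14}{5}\right)}{5}\right) - 4 = - 5 \left(\left(- \frac{14}{5}\right) \frac{6}{5}\right) - 4 = \left(-5\right) \left(- \frac{84}{25}\right) - 4 = \frac{84}{5} - 4 = \frac{64}{5}$)
$h{\left(-5 \right)} 9 + 6 = \frac{64}{5} \cdot 9 + 6 = \frac{576}{5} + 6 = \frac{606}{5}$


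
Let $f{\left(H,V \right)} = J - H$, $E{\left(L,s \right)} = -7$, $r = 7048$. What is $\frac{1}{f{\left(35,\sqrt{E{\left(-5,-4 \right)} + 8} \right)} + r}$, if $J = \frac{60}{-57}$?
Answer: $\frac{19}{133227} \approx 0.00014261$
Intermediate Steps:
$J = - \frac{20}{19}$ ($J = 60 \left(- \frac{1}{57}\right) = - \frac{20}{19} \approx -1.0526$)
$f{\left(H,V \right)} = - \frac{20}{19} - H$
$\frac{1}{f{\left(35,\sqrt{E{\left(-5,-4 \right)} + 8} \right)} + r} = \frac{1}{\left(- \frac{20}{19} - 35\right) + 7048} = \frac{1}{- \frac{685}{19} + 7048} = \frac{1}{\frac{133227}{19}} = \frac{19}{133227}$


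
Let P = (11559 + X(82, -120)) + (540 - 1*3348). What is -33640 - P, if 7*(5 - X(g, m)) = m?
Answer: -296892/7 ≈ -42413.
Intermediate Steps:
X(g, m) = 5 - m/7
P = 61412/7 (P = (11559 + (5 - ⅐*(-120))) + (540 - 1*3348) = (11559 + (5 + 120/7)) + (540 - 3348) = (11559 + 155/7) - 2808 = 81068/7 - 2808 = 61412/7 ≈ 8773.1)
-33640 - P = -33640 - 1*61412/7 = -33640 - 61412/7 = -296892/7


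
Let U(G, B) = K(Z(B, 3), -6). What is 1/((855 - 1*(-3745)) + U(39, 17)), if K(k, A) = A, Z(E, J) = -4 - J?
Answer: 1/4594 ≈ 0.00021768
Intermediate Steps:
U(G, B) = -6
1/((855 - 1*(-3745)) + U(39, 17)) = 1/((855 - 1*(-3745)) - 6) = 1/((855 + 3745) - 6) = 1/(4600 - 6) = 1/4594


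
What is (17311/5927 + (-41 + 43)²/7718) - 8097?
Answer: -185130141418/22872293 ≈ -8094.1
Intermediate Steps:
(17311/5927 + (-41 + 43)²/7718) - 8097 = (17311*(1/5927) + 2²*(1/7718)) - 8097 = (17311/5927 + 4*(1/7718)) - 8097 = (17311/5927 + 2/3859) - 8097 = 66815003/22872293 - 8097 = -185130141418/22872293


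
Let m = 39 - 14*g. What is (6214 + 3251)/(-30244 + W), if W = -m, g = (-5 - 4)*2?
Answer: -1893/6107 ≈ -0.30997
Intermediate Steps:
g = -18 (g = -9*2 = -18)
m = 291 (m = 39 - 14*(-18) = 39 + 252 = 291)
W = -291 (W = -1*291 = -291)
(6214 + 3251)/(-30244 + W) = (6214 + 3251)/(-30244 - 291) = 9465/(-30535) = 9465*(-1/30535) = -1893/6107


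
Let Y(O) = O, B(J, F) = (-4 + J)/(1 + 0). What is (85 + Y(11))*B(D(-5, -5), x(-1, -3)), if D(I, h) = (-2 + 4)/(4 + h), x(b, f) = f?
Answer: -576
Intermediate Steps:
D(I, h) = 2/(4 + h)
B(J, F) = -4 + J (B(J, F) = (-4 + J)/1 = (-4 + J)*1 = -4 + J)
(85 + Y(11))*B(D(-5, -5), x(-1, -3)) = (85 + 11)*(-4 + 2/(4 - 5)) = 96*(-4 + 2/(-1)) = 96*(-4 + 2*(-1)) = 96*(-4 - 2) = 96*(-6) = -576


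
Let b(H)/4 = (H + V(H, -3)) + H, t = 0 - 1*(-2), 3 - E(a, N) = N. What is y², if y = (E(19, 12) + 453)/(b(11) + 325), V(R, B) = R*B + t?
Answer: 197136/83521 ≈ 2.3603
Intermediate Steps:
E(a, N) = 3 - N
t = 2 (t = 0 + 2 = 2)
V(R, B) = 2 + B*R (V(R, B) = R*B + 2 = B*R + 2 = 2 + B*R)
b(H) = 8 - 4*H (b(H) = 4*((H + (2 - 3*H)) + H) = 4*((2 - 2*H) + H) = 4*(2 - H) = 8 - 4*H)
y = 444/289 (y = ((3 - 1*12) + 453)/((8 - 4*11) + 325) = ((3 - 12) + 453)/((8 - 44) + 325) = (-9 + 453)/(-36 + 325) = 444/289 ≈ 1.5363)
y² = (444/289)² = 197136/83521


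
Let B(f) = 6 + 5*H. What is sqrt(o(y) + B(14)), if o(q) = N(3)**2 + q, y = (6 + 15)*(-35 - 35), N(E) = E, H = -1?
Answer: 2*I*sqrt(365) ≈ 38.21*I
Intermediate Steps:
B(f) = 1 (B(f) = 6 + 5*(-1) = 6 - 5 = 1)
y = -1470 (y = 21*(-70) = -1470)
o(q) = 9 + q (o(q) = 3**2 + q = 9 + q)
sqrt(o(y) + B(14)) = sqrt((9 - 1470) + 1) = sqrt(-1461 + 1) = sqrt(-1460) = 2*I*sqrt(365)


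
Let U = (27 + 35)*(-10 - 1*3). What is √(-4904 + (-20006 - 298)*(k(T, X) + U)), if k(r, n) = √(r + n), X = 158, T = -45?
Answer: 2*√(4090030 - 5076*√113) ≈ 4018.0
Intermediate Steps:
U = -806 (U = 62*(-10 - 3) = 62*(-13) = -806)
k(r, n) = √(n + r)
√(-4904 + (-20006 - 298)*(k(T, X) + U)) = √(-4904 + (-20006 - 298)*(√(158 - 45) - 806)) = √(-4904 - 20304*(√113 - 806)) = √(-4904 - 20304*(-806 + √113)) = √(-4904 + (16365024 - 20304*√113)) = √(16360120 - 20304*√113)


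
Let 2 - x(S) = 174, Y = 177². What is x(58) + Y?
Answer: 31157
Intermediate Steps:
Y = 31329
x(S) = -172 (x(S) = 2 - 1*174 = 2 - 174 = -172)
x(58) + Y = -172 + 31329 = 31157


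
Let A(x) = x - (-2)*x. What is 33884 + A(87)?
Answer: 34145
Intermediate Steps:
A(x) = 3*x (A(x) = x + 2*x = 3*x)
33884 + A(87) = 33884 + 3*87 = 33884 + 261 = 34145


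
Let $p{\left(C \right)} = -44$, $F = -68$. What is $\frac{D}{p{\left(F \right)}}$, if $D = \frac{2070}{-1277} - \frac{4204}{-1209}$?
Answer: $- \frac{1432939}{33965646} \approx -0.042188$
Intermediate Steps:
$D = \frac{2865878}{1543893}$ ($D = 2070 \left(- \frac{1}{1277}\right) - - \frac{4204}{1209} = - \frac{2070}{1277} + \frac{4204}{1209} = \frac{2865878}{1543893} \approx 1.8563$)
$\frac{D}{p{\left(F \right)}} = \frac{2865878}{1543893 \left(-44\right)} = \frac{2865878}{1543893} \left(- \frac{1}{44}\right) = - \frac{1432939}{33965646}$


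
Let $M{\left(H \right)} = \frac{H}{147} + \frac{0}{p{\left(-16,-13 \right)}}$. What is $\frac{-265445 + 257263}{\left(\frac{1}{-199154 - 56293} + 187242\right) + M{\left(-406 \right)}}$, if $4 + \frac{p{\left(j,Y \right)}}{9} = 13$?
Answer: $- \frac{14630471478}{334807911569} \approx -0.043698$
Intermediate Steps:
$p{\left(j,Y \right)} = 81$ ($p{\left(j,Y \right)} = -36 + 9 \cdot 13 = -36 + 117 = 81$)
$M{\left(H \right)} = \frac{H}{147}$ ($M{\left(H \right)} = \frac{H}{147} + \frac{0}{81} = H \frac{1}{147} + 0 \cdot \frac{1}{81} = \frac{H}{147} + 0 = \frac{H}{147}$)
$\frac{-265445 + 257263}{\left(\frac{1}{-199154 - 56293} + 187242\right) + M{\left(-406 \right)}} = \frac{-265445 + 257263}{\left(\frac{1}{-199154 - 56293} + 187242\right) + \frac{1}{147} \left(-406\right)} = - \frac{8182}{\left(\frac{1}{-255447} + 187242\right) - \frac{58}{21}} = - \frac{8182}{\left(- \frac{1}{255447} + 187242\right) - \frac{58}{21}} = - \frac{8182}{\frac{47830407173}{255447} - \frac{58}{21}} = - \frac{8182}{\frac{334807911569}{1788129}} = \left(-8182\right) \frac{1788129}{334807911569} = - \frac{14630471478}{334807911569}$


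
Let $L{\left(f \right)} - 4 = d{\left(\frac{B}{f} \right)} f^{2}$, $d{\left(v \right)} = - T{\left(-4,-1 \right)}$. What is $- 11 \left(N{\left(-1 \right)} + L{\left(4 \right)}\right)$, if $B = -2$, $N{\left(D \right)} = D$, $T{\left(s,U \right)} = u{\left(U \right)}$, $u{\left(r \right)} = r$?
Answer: $-209$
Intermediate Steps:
$T{\left(s,U \right)} = U$
$d{\left(v \right)} = 1$ ($d{\left(v \right)} = \left(-1\right) \left(-1\right) = 1$)
$L{\left(f \right)} = 4 + f^{2}$ ($L{\left(f \right)} = 4 + 1 f^{2} = 4 + f^{2}$)
$- 11 \left(N{\left(-1 \right)} + L{\left(4 \right)}\right) = - 11 \left(-1 + \left(4 + 4^{2}\right)\right) = - 11 \left(-1 + \left(4 + 16\right)\right) = - 11 \left(-1 + 20\right) = \left(-11\right) 19 = -209$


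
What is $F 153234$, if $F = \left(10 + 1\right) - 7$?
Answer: $612936$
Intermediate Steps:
$F = 4$ ($F = 11 - 7 = 4$)
$F 153234 = 4 \cdot 153234 = 612936$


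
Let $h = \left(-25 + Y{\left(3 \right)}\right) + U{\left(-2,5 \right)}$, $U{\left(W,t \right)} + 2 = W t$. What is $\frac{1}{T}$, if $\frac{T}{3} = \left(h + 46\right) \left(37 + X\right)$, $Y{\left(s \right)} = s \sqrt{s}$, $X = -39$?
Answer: $- \frac{1}{36} + \frac{\sqrt{3}}{108} \approx -0.01174$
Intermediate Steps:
$U{\left(W,t \right)} = -2 + W t$
$Y{\left(s \right)} = s^{\frac{3}{2}}$
$h = -37 + 3 \sqrt{3}$ ($h = \left(-25 + 3^{\frac{3}{2}}\right) - 12 = \left(-25 + 3 \sqrt{3}\right) - 12 = -37 + 3 \sqrt{3} \approx -31.804$)
$T = -54 - 18 \sqrt{3}$ ($T = 3 \left(\left(-37 + 3 \sqrt{3}\right) + 46\right) \left(37 - 39\right) = 3 \left(9 + 3 \sqrt{3}\right) \left(-2\right) = 3 \left(-18 - 6 \sqrt{3}\right) = -54 - 18 \sqrt{3} \approx -85.177$)
$\frac{1}{T} = \frac{1}{-54 - 18 \sqrt{3}}$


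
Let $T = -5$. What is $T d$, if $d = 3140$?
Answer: $-15700$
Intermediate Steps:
$T d = \left(-5\right) 3140 = -15700$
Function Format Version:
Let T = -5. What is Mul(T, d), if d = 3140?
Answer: -15700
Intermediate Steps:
Mul(T, d) = Mul(-5, 3140) = -15700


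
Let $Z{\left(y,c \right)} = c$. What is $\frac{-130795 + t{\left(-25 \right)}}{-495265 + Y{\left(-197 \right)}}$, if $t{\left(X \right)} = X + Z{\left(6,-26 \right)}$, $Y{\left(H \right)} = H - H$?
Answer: $\frac{130846}{495265} \approx 0.26419$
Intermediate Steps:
$Y{\left(H \right)} = 0$
$t{\left(X \right)} = -26 + X$ ($t{\left(X \right)} = X - 26 = -26 + X$)
$\frac{-130795 + t{\left(-25 \right)}}{-495265 + Y{\left(-197 \right)}} = \frac{-130795 - 51}{-495265 + 0} = \frac{-130795 - 51}{-495265} = \left(-130846\right) \left(- \frac{1}{495265}\right) = \frac{130846}{495265}$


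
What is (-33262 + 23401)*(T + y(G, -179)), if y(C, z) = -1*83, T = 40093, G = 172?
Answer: -394538610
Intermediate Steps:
y(C, z) = -83
(-33262 + 23401)*(T + y(G, -179)) = (-33262 + 23401)*(40093 - 83) = -9861*40010 = -394538610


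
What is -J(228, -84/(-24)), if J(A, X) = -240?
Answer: 240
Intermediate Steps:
-J(228, -84/(-24)) = -1*(-240) = 240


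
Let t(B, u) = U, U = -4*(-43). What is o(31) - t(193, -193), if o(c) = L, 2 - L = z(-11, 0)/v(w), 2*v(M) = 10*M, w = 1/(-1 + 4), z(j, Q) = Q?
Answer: -170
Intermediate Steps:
w = ⅓ (w = 1/3 = ⅓ ≈ 0.33333)
U = 172
t(B, u) = 172
v(M) = 5*M (v(M) = (10*M)/2 = 5*M)
L = 2 (L = 2 - 0/(5*(⅓)) = 2 - 0/5/3 = 2 - 0*3/5 = 2 - 1*0 = 2 + 0 = 2)
o(c) = 2
o(31) - t(193, -193) = 2 - 1*172 = 2 - 172 = -170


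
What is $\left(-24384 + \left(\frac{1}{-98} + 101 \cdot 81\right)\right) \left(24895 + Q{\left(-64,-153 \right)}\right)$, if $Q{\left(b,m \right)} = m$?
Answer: $- \frac{19643849045}{49} \approx -4.0089 \cdot 10^{8}$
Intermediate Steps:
$\left(-24384 + \left(\frac{1}{-98} + 101 \cdot 81\right)\right) \left(24895 + Q{\left(-64,-153 \right)}\right) = \left(-24384 + \left(\frac{1}{-98} + 101 \cdot 81\right)\right) \left(24895 - 153\right) = \left(-24384 + \left(- \frac{1}{98} + 8181\right)\right) 24742 = \left(-24384 + \frac{801737}{98}\right) 24742 = \left(- \frac{1587895}{98}\right) 24742 = - \frac{19643849045}{49}$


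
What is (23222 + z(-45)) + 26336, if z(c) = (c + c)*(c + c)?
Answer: 57658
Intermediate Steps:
z(c) = 4*c² (z(c) = (2*c)*(2*c) = 4*c²)
(23222 + z(-45)) + 26336 = (23222 + 4*(-45)²) + 26336 = (23222 + 4*2025) + 26336 = (23222 + 8100) + 26336 = 31322 + 26336 = 57658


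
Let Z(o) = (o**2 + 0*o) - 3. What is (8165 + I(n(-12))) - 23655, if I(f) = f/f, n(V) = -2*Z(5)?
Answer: -15489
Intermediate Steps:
Z(o) = -3 + o**2 (Z(o) = (o**2 + 0) - 3 = o**2 - 3 = -3 + o**2)
n(V) = -44 (n(V) = -2*(-3 + 5**2) = -2*(-3 + 25) = -2*22 = -44)
I(f) = 1
(8165 + I(n(-12))) - 23655 = (8165 + 1) - 23655 = 8166 - 23655 = -15489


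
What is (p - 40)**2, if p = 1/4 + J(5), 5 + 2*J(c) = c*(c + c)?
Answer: 4761/16 ≈ 297.56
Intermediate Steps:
J(c) = -5/2 + c**2 (J(c) = -5/2 + (c*(c + c))/2 = -5/2 + (c*(2*c))/2 = -5/2 + (2*c**2)/2 = -5/2 + c**2)
p = 91/4 (p = 1/4 + (-5/2 + 5**2) = 1/4 + (-5/2 + 25) = 1/4 + 45/2 = 91/4 ≈ 22.750)
(p - 40)**2 = (91/4 - 40)**2 = (-69/4)**2 = 4761/16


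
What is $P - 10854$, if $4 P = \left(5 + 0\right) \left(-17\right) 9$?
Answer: $- \frac{44181}{4} \approx -11045.0$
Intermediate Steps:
$P = - \frac{765}{4}$ ($P = \frac{\left(5 + 0\right) \left(-17\right) 9}{4} = \frac{5 \left(-17\right) 9}{4} = \frac{\left(-85\right) 9}{4} = \frac{1}{4} \left(-765\right) = - \frac{765}{4} \approx -191.25$)
$P - 10854 = - \frac{765}{4} - 10854 = - \frac{44181}{4}$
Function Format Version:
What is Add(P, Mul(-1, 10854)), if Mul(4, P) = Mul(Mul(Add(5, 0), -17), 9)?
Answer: Rational(-44181, 4) ≈ -11045.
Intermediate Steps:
P = Rational(-765, 4) (P = Mul(Rational(1, 4), Mul(Mul(Add(5, 0), -17), 9)) = Mul(Rational(1, 4), Mul(Mul(5, -17), 9)) = Mul(Rational(1, 4), Mul(-85, 9)) = Mul(Rational(1, 4), -765) = Rational(-765, 4) ≈ -191.25)
Add(P, Mul(-1, 10854)) = Add(Rational(-765, 4), Mul(-1, 10854)) = Add(Rational(-765, 4), -10854) = Rational(-44181, 4)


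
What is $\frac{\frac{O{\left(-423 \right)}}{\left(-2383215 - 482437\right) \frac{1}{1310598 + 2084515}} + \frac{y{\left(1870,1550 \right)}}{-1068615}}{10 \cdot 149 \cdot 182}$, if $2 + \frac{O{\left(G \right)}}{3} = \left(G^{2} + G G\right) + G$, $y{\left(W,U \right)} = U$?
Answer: $- \frac{778074884064654121}{166085748222947280} \approx -4.6848$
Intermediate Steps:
$O{\left(G \right)} = -6 + 3 G + 6 G^{2}$ ($O{\left(G \right)} = -6 + 3 \left(\left(G^{2} + G G\right) + G\right) = -6 + 3 \left(\left(G^{2} + G^{2}\right) + G\right) = -6 + 3 \left(2 G^{2} + G\right) = -6 + 3 \left(G + 2 G^{2}\right) = -6 + \left(3 G + 6 G^{2}\right) = -6 + 3 G + 6 G^{2}$)
$\frac{\frac{O{\left(-423 \right)}}{\left(-2383215 - 482437\right) \frac{1}{1310598 + 2084515}} + \frac{y{\left(1870,1550 \right)}}{-1068615}}{10 \cdot 149 \cdot 182} = \frac{\frac{-6 + 3 \left(-423\right) + 6 \left(-423\right)^{2}}{\left(-2383215 - 482437\right) \frac{1}{1310598 + 2084515}} + \frac{1550}{-1068615}}{10 \cdot 149 \cdot 182} = \frac{\frac{-6 - 1269 + 6 \cdot 178929}{\left(-2865652\right) \frac{1}{3395113}} + 1550 \left(- \frac{1}{1068615}\right)}{1490 \cdot 182} = \frac{\frac{-6 - 1269 + 1073574}{\left(-2865652\right) \frac{1}{3395113}} - \frac{310}{213723}}{271180} = \left(\frac{1072299}{- \frac{2865652}{3395113}} - \frac{310}{213723}\right) \frac{1}{271180} = \left(1072299 \left(- \frac{3395113}{2865652}\right) - \frac{310}{213723}\right) \frac{1}{271180} = \left(- \frac{3640576274787}{2865652} - \frac{310}{213723}\right) \frac{1}{271180} = \left(- \frac{778074884064654121}{612455742396}\right) \frac{1}{271180} = - \frac{778074884064654121}{166085748222947280}$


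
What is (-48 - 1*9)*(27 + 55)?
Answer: -4674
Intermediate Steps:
(-48 - 1*9)*(27 + 55) = (-48 - 9)*82 = -57*82 = -4674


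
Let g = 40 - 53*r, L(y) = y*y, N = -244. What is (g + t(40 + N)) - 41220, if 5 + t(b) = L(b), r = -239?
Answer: 13098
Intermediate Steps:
L(y) = y²
t(b) = -5 + b²
g = 12707 (g = 40 - 53*(-239) = 40 + 12667 = 12707)
(g + t(40 + N)) - 41220 = (12707 + (-5 + (40 - 244)²)) - 41220 = (12707 + (-5 + (-204)²)) - 41220 = (12707 + (-5 + 41616)) - 41220 = (12707 + 41611) - 41220 = 54318 - 41220 = 13098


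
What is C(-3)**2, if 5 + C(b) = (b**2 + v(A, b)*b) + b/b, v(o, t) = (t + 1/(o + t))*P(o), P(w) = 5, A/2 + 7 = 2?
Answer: 442225/169 ≈ 2616.7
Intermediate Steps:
A = -10 (A = -14 + 2*2 = -14 + 4 = -10)
v(o, t) = 5*t + 5/(o + t) (v(o, t) = (t + 1/(o + t))*5 = 5*t + 5/(o + t))
C(b) = -4 + b**2 + 5*b*(1 + b**2 - 10*b)/(-10 + b) (C(b) = -5 + ((b**2 + (5*(1 + b**2 - 10*b)/(-10 + b))*b) + b/b) = -5 + ((b**2 + 5*b*(1 + b**2 - 10*b)/(-10 + b)) + 1) = -5 + (1 + b**2 + 5*b*(1 + b**2 - 10*b)/(-10 + b)) = -4 + b**2 + 5*b*(1 + b**2 - 10*b)/(-10 + b))
C(-3)**2 = ((40 - 3 - 60*(-3)**2 + 6*(-3)**3)/(-10 - 3))**2 = ((40 - 3 - 60*9 + 6*(-27))/(-13))**2 = (-(40 - 3 - 540 - 162)/13)**2 = (-1/13*(-665))**2 = (665/13)**2 = 442225/169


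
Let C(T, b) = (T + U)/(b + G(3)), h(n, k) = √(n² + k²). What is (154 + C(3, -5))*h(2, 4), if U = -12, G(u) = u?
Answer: 317*√5 ≈ 708.83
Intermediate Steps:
h(n, k) = √(k² + n²)
C(T, b) = (-12 + T)/(3 + b) (C(T, b) = (T - 12)/(b + 3) = (-12 + T)/(3 + b))
(154 + C(3, -5))*h(2, 4) = (154 + (-12 + 3)/(3 - 5))*√(4² + 2²) = (154 - 9/(-2))*√(16 + 4) = (154 - ½*(-9))*√20 = (154 + 9/2)*(2*√5) = 317*(2*√5)/2 = 317*√5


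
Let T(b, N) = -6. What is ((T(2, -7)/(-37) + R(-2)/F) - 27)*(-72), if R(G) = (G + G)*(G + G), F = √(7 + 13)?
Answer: 71496/37 - 576*√5/5 ≈ 1674.7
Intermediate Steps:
F = 2*√5 (F = √20 = 2*√5 ≈ 4.4721)
R(G) = 4*G² (R(G) = (2*G)*(2*G) = 4*G²)
((T(2, -7)/(-37) + R(-2)/F) - 27)*(-72) = ((-6/(-37) + (4*(-2)²)/((2*√5))) - 27)*(-72) = ((-6*(-1/37) + (4*4)*(√5/10)) - 27)*(-72) = ((6/37 + 16*(√5/10)) - 27)*(-72) = ((6/37 + 8*√5/5) - 27)*(-72) = (-993/37 + 8*√5/5)*(-72) = 71496/37 - 576*√5/5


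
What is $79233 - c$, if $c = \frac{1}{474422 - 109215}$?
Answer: $\frac{28936446230}{365207} \approx 79233.0$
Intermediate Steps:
$c = \frac{1}{365207}$ ($c = \frac{1}{474422 - 109215} = \frac{1}{365207} \approx 2.7382 \cdot 10^{-6}$)
$79233 - c = 79233 - \frac{1}{365207} = \frac{28936446230}{365207}$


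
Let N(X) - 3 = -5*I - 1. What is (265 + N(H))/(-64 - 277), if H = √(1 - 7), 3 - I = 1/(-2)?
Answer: -499/682 ≈ -0.73167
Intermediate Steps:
I = 7/2 (I = 3 - 1/(-2) = 3 - 1*(-½) = 3 + ½ = 7/2 ≈ 3.5000)
H = I*√6 (H = √(-6) = I*√6 ≈ 2.4495*I)
N(X) = -31/2 (N(X) = 3 + (-5*7/2 - 1) = 3 + (-35/2 - 1) = 3 - 37/2 = -31/2)
(265 + N(H))/(-64 - 277) = (265 - 31/2)/(-64 - 277) = (499/2)/(-341) = (499/2)*(-1/341) = -499/682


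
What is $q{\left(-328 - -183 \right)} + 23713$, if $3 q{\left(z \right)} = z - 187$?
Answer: $\frac{70807}{3} \approx 23602.0$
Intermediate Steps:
$q{\left(z \right)} = - \frac{187}{3} + \frac{z}{3}$ ($q{\left(z \right)} = \frac{z - 187}{3} = \frac{-187 + z}{3} = - \frac{187}{3} + \frac{z}{3}$)
$q{\left(-328 - -183 \right)} + 23713 = \left(- \frac{187}{3} + \frac{-328 - -183}{3}\right) + 23713 = \left(- \frac{187}{3} + \frac{-328 + 183}{3}\right) + 23713 = \left(- \frac{187}{3} + \frac{1}{3} \left(-145\right)\right) + 23713 = \left(- \frac{187}{3} - \frac{145}{3}\right) + 23713 = - \frac{332}{3} + 23713 = \frac{70807}{3}$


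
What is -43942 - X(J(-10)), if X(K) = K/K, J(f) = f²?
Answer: -43943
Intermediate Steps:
X(K) = 1
-43942 - X(J(-10)) = -43942 - 1*1 = -43942 - 1 = -43943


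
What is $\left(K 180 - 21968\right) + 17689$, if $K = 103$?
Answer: $14261$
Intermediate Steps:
$\left(K 180 - 21968\right) + 17689 = \left(103 \cdot 180 - 21968\right) + 17689 = \left(18540 - 21968\right) + 17689 = -3428 + 17689 = 14261$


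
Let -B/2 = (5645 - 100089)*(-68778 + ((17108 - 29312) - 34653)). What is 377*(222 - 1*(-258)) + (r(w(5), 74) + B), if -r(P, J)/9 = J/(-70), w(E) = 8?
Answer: -764465901867/35 ≈ -2.1842e+10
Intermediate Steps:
B = -21842063880 (B = -2*(5645 - 100089)*(-68778 + ((17108 - 29312) - 34653)) = -(-188888)*(-68778 + (-12204 - 34653)) = -(-188888)*(-68778 - 46857) = -(-188888)*(-115635) = -2*10921031940 = -21842063880)
r(P, J) = 9*J/70 (r(P, J) = -9*J/(-70) = -9*J*(-1)/70 = -(-9)*J/70 = 9*J/70)
377*(222 - 1*(-258)) + (r(w(5), 74) + B) = 377*(222 - 1*(-258)) + ((9/70)*74 - 21842063880) = 377*(222 + 258) + (333/35 - 21842063880) = 377*480 - 764472235467/35 = 180960 - 764472235467/35 = -764465901867/35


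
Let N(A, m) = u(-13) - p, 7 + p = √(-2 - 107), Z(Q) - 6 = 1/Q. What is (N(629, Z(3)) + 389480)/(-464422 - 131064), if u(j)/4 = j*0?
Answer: -389487/595486 + I*√109/595486 ≈ -0.65407 + 1.7532e-5*I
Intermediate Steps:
Z(Q) = 6 + 1/Q
p = -7 + I*√109 (p = -7 + √(-2 - 107) = -7 + √(-109) = -7 + I*√109 ≈ -7.0 + 10.44*I)
u(j) = 0 (u(j) = 4*(j*0) = 4*0 = 0)
N(A, m) = 7 - I*√109 (N(A, m) = 0 - (-7 + I*√109) = 0 + (7 - I*√109) = 7 - I*√109)
(N(629, Z(3)) + 389480)/(-464422 - 131064) = ((7 - I*√109) + 389480)/(-464422 - 131064) = (389487 - I*√109)/(-595486) = (389487 - I*√109)*(-1/595486) = -389487/595486 + I*√109/595486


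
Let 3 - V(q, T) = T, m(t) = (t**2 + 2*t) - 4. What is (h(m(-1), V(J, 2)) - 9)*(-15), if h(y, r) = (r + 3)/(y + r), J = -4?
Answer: 150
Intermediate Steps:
m(t) = -4 + t**2 + 2*t
V(q, T) = 3 - T
h(y, r) = (3 + r)/(r + y)
(h(m(-1), V(J, 2)) - 9)*(-15) = ((3 + (3 - 1*2))/((3 - 1*2) + (-4 + (-1)**2 + 2*(-1))) - 9)*(-15) = ((3 + (3 - 2))/((3 - 2) + (-4 + 1 - 2)) - 9)*(-15) = ((3 + 1)/(1 - 5) - 9)*(-15) = (4/(-4) - 9)*(-15) = (-1/4*4 - 9)*(-15) = (-1 - 9)*(-15) = -10*(-15) = 150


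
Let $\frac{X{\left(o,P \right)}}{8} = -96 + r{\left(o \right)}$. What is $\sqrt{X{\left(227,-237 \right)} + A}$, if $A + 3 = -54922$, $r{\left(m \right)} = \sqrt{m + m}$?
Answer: $\sqrt{-55693 + 8 \sqrt{454}} \approx 235.63 i$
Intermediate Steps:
$r{\left(m \right)} = \sqrt{2} \sqrt{m}$ ($r{\left(m \right)} = \sqrt{2 m} = \sqrt{2} \sqrt{m}$)
$X{\left(o,P \right)} = -768 + 8 \sqrt{2} \sqrt{o}$ ($X{\left(o,P \right)} = 8 \left(-96 + \sqrt{2} \sqrt{o}\right) = -768 + 8 \sqrt{2} \sqrt{o}$)
$A = -54925$ ($A = -3 - 54922 = -54925$)
$\sqrt{X{\left(227,-237 \right)} + A} = \sqrt{\left(-768 + 8 \sqrt{2} \sqrt{227}\right) - 54925} = \sqrt{\left(-768 + 8 \sqrt{454}\right) - 54925} = \sqrt{-55693 + 8 \sqrt{454}}$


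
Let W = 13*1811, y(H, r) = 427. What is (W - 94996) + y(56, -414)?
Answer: -71026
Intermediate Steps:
W = 23543
(W - 94996) + y(56, -414) = (23543 - 94996) + 427 = -71453 + 427 = -71026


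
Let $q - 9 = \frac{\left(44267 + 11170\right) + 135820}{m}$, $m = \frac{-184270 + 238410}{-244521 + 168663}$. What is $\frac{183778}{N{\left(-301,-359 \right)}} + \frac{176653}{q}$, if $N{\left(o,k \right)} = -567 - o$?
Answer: $- \frac{95313369313111}{137824919337} \approx -691.55$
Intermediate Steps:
$m = - \frac{27070}{37929}$ ($m = \frac{54140}{-75858} = 54140 \left(- \frac{1}{75858}\right) = - \frac{27070}{37929} \approx -0.7137$)
$q = - \frac{7253943123}{27070}$ ($q = 9 + \frac{\left(44267 + 11170\right) + 135820}{- \frac{27070}{37929}} = 9 + \left(55437 + 135820\right) \left(- \frac{37929}{27070}\right) = 9 + 191257 \left(- \frac{37929}{27070}\right) = 9 - \frac{7254186753}{27070} = - \frac{7253943123}{27070} \approx -2.6797 \cdot 10^{5}$)
$\frac{183778}{N{\left(-301,-359 \right)}} + \frac{176653}{q} = \frac{183778}{-567 - -301} + \frac{176653}{- \frac{7253943123}{27070}} = \frac{183778}{-567 + 301} + 176653 \left(- \frac{27070}{7253943123}\right) = \frac{183778}{-266} - \frac{4781996710}{7253943123} = 183778 \left(- \frac{1}{266}\right) - \frac{4781996710}{7253943123} = - \frac{13127}{19} - \frac{4781996710}{7253943123} = - \frac{95313369313111}{137824919337}$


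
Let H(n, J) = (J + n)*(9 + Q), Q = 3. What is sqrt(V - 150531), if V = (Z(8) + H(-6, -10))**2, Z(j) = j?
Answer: 5*I*sqrt(4667) ≈ 341.58*I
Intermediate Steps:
H(n, J) = 12*J + 12*n (H(n, J) = (J + n)*(9 + 3) = (J + n)*12 = 12*J + 12*n)
V = 33856 (V = (8 + (12*(-10) + 12*(-6)))**2 = (8 + (-120 - 72))**2 = (8 - 192)**2 = (-184)**2 = 33856)
sqrt(V - 150531) = sqrt(33856 - 150531) = sqrt(-116675) = 5*I*sqrt(4667)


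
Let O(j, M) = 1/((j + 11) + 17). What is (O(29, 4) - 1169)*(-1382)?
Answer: 92085424/57 ≈ 1.6155e+6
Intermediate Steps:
O(j, M) = 1/(28 + j) (O(j, M) = 1/((11 + j) + 17) = 1/(28 + j))
(O(29, 4) - 1169)*(-1382) = (1/(28 + 29) - 1169)*(-1382) = (1/57 - 1169)*(-1382) = -66632/57*(-1382) = 92085424/57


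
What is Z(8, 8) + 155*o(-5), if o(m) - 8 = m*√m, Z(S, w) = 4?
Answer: 1244 - 775*I*√5 ≈ 1244.0 - 1733.0*I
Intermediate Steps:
o(m) = 8 + m^(3/2) (o(m) = 8 + m*√m = 8 + m^(3/2))
Z(8, 8) + 155*o(-5) = 4 + 155*(8 + (-5)^(3/2)) = 4 + 155*(8 - 5*I*√5) = 4 + (1240 - 775*I*√5) = 1244 - 775*I*√5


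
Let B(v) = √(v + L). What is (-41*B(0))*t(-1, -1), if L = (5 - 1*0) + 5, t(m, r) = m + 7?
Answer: -246*√10 ≈ -777.92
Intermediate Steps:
t(m, r) = 7 + m
L = 10 (L = (5 + 0) + 5 = 5 + 5 = 10)
B(v) = √(10 + v) (B(v) = √(v + 10) = √(10 + v))
(-41*B(0))*t(-1, -1) = (-41*√(10 + 0))*(7 - 1) = -41*√10*6 = -246*√10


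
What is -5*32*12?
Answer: -1920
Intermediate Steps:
-5*32*12 = -160*12 = -1920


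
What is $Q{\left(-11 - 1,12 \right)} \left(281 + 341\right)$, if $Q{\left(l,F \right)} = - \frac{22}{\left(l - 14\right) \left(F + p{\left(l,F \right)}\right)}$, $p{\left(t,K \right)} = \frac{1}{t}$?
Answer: $\frac{7464}{169} \approx 44.166$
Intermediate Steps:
$Q{\left(l,F \right)} = - \frac{22}{\left(-14 + l\right) \left(F + \frac{1}{l}\right)}$ ($Q{\left(l,F \right)} = - \frac{22}{\left(l - 14\right) \left(F + \frac{1}{l}\right)} = - \frac{22}{\left(-14 + l\right) \left(F + \frac{1}{l}\right)}$)
$Q{\left(-11 - 1,12 \right)} \left(281 + 341\right) = - \frac{22 \left(-11 - 1\right)}{-14 + \left(-11 - 1\right) \left(1 - 168 + 12 \left(-11 - 1\right)\right)} \left(281 + 341\right) = \left(-22\right) \left(-12\right) \frac{1}{-14 - 12 \left(1 - 168 + 12 \left(-12\right)\right)} 622 = \left(-22\right) \left(-12\right) \frac{1}{-14 - 12 \left(1 - 168 - 144\right)} 622 = \left(-22\right) \left(-12\right) \frac{1}{-14 - -3732} \cdot 622 = \left(-22\right) \left(-12\right) \frac{1}{-14 + 3732} \cdot 622 = \left(-22\right) \left(-12\right) \frac{1}{3718} \cdot 622 = \frac{12}{169} \cdot 622 = \frac{7464}{169}$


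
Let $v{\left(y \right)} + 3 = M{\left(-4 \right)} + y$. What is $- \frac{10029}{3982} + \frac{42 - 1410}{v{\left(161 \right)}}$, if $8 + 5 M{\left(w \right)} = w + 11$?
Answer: $- \frac{11716587}{1047266} \approx -11.188$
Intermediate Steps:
$M{\left(w \right)} = \frac{3}{5} + \frac{w}{5}$ ($M{\left(w \right)} = - \frac{8}{5} + \frac{w + 11}{5} = - \frac{8}{5} + \frac{11 + w}{5} = - \frac{8}{5} + \left(\frac{11}{5} + \frac{w}{5}\right) = \frac{3}{5} + \frac{w}{5}$)
$v{\left(y \right)} = - \frac{16}{5} + y$ ($v{\left(y \right)} = -3 + \left(\left(\frac{3}{5} + \frac{1}{5} \left(-4\right)\right) + y\right) = -3 + \left(\left(\frac{3}{5} - \frac{4}{5}\right) + y\right) = -3 + \left(- \frac{1}{5} + y\right) = - \frac{16}{5} + y$)
$- \frac{10029}{3982} + \frac{42 - 1410}{v{\left(161 \right)}} = - \frac{10029}{3982} + \frac{42 - 1410}{- \frac{16}{5} + 161} = \left(-10029\right) \frac{1}{3982} + \frac{42 - 1410}{\frac{789}{5}} = - \frac{10029}{3982} - \frac{2280}{263} = - \frac{11716587}{1047266}$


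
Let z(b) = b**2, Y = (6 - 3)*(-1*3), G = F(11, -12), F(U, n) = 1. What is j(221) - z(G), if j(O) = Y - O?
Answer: -231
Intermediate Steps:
G = 1
Y = -9 (Y = 3*(-3) = -9)
j(O) = -9 - O
j(221) - z(G) = (-9 - 1*221) - 1*1**2 = (-9 - 221) - 1*1 = -230 - 1 = -231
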